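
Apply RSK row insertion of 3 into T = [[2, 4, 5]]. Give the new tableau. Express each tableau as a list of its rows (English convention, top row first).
In row 1, 3 replaces 4 (the leftmost entry greater than 3); 4 is bumped to row 2. 4 starts a new row 2. The new tableau is [[2, 3, 5], [4]].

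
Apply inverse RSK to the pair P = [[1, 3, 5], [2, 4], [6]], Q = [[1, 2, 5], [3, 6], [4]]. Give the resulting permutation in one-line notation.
Reverse RSK: for i = n, n-1, ..., 1, locate i in Q, remove the corresponding corner cell from P, and reverse-bump its entry up through P; the value ejected from row 1 is w(i).

So w = 2 6 4 1 5 3.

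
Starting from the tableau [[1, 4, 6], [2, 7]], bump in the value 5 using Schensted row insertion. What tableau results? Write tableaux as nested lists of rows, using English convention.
[[1, 4, 5], [2, 6], [7]]

In row 1, 5 replaces 6 (the leftmost entry greater than 5); 6 is bumped to row 2. In row 2, 6 replaces 7 (the leftmost entry greater than 6); 7 is bumped to row 3. 7 starts a new row 3. The new tableau is [[1, 4, 5], [2, 6], [7]].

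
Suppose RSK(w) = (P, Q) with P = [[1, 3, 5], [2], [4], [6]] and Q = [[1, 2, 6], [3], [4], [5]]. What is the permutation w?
Reverse the RSK construction: for i from n down to 1, find the cell of Q containing i, remove the entry at that cell from P, and reverse-bump it up through P; the value ejected from row 1 is w(i).

Step i=6: Q has 6 at row 1, column 3; remove that cell from P, ejecting 5. So w(6) = 5. P is now [[1, 3], [2], [4], [6]].
Step i=5: Q has 5 at row 4, column 1; remove 6 from row 4 of P and reverse-bump: 6 enters row 3 and ejects 4; 4 enters row 2 and ejects 2; 2 enters row 1 and ejects 1. So w(5) = 1. P is now [[2, 3], [4], [6]].
Step i=4: Q has 4 at row 3, column 1; remove 6 from row 3 of P and reverse-bump: 6 enters row 2 and ejects 4; 4 enters row 1 and ejects 3. So w(4) = 3. P is now [[2, 4], [6]].
Step i=3: Q has 3 at row 2, column 1; remove 6 from row 2 of P and reverse-bump: 6 enters row 1 and ejects 4. So w(3) = 4. P is now [[2, 6]].
Step i=2: Q has 2 at row 1, column 2; remove that cell from P, ejecting 6. So w(2) = 6. P is now [[2]].
Step i=1: Q has 1 at row 1, column 1; remove that cell from P, ejecting 2. So w(1) = 2. P is now [].

So w = 2 6 4 3 1 5.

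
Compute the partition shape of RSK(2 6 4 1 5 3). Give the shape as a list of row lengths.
Row-insert each entry into an empty tableau.

After inserting 2: P = [[2]].
After inserting 6: P = [[2, 6]].
After inserting 4: P = [[2, 4], [6]].
After inserting 1: P = [[1, 4], [2], [6]].
After inserting 5: P = [[1, 4, 5], [2], [6]].
After inserting 3: P = [[1, 3, 5], [2, 4], [6]].

The final insertion tableau P = [[1, 3, 5], [2, 4], [6]] has shape [3, 2, 1].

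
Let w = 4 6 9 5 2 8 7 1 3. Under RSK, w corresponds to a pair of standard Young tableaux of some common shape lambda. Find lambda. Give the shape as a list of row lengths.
[3, 2, 2, 2]

Row-insert each entry into an empty tableau.

After inserting 4: P = [[4]].
After inserting 6: P = [[4, 6]].
After inserting 9: P = [[4, 6, 9]].
After inserting 5: P = [[4, 5, 9], [6]].
After inserting 2: P = [[2, 5, 9], [4], [6]].
After inserting 8: P = [[2, 5, 8], [4, 9], [6]].
After inserting 7: P = [[2, 5, 7], [4, 8], [6, 9]].
After inserting 1: P = [[1, 5, 7], [2, 8], [4, 9], [6]].
After inserting 3: P = [[1, 3, 7], [2, 5], [4, 8], [6, 9]].

The final insertion tableau P = [[1, 3, 7], [2, 5], [4, 8], [6, 9]] has shape [3, 2, 2, 2].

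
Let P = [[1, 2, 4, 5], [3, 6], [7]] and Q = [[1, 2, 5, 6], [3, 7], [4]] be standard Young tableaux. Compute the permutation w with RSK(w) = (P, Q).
Reverse RSK: for i = n, n-1, ..., 1, locate i in Q, remove the corresponding corner cell from P, and reverse-bump its entry up through P; the value ejected from row 1 is w(i).

So w = 1 7 3 2 4 6 5.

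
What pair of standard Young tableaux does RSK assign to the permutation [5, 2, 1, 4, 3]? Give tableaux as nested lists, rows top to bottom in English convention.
Insert each entry of the permutation into P by Schensted row insertion, recording in Q the position of each new cell.

Insert 5: appended to row 1. P = [[5]], Q = [[1]].
Insert 2: 2 bumps 5 from row 1; 5 starts row 2. P = [[2], [5]], Q = [[1], [2]].
Insert 1: 1 bumps 2 from row 1; 2 bumps 5 from row 2; 5 starts row 3. P = [[1], [2], [5]], Q = [[1], [2], [3]].
Insert 4: appended to row 1. P = [[1, 4], [2], [5]], Q = [[1, 4], [2], [3]].
Insert 3: 3 bumps 4 from row 1; 4 appends to row 2. P = [[1, 3], [2, 4], [5]], Q = [[1, 4], [2, 5], [3]].

So P = [[1, 3], [2, 4], [5]], Q = [[1, 4], [2, 5], [3]].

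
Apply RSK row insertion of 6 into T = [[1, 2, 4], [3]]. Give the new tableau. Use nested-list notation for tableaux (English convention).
[[1, 2, 4, 6], [3]]

6 is larger than every entry of row 1, so it is appended to row 1. The new tableau is [[1, 2, 4, 6], [3]].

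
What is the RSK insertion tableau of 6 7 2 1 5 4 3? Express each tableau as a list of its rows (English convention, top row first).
Insert 6: appended to row 1. P = [[6]].
Insert 7: appended to row 1. P = [[6, 7]].
Insert 2: 2 bumps 6 from row 1; 6 starts row 2. P = [[2, 7], [6]].
Insert 1: 1 bumps 2 from row 1; 2 bumps 6 from row 2; 6 starts row 3. P = [[1, 7], [2], [6]].
Insert 5: 5 bumps 7 from row 1; 7 appends to row 2. P = [[1, 5], [2, 7], [6]].
Insert 4: 4 bumps 5 from row 1; 5 bumps 7 from row 2; 7 appends to row 3. P = [[1, 4], [2, 5], [6, 7]].
Insert 3: 3 bumps 4 from row 1; 4 bumps 5 from row 2; 5 bumps 6 from row 3; 6 starts row 4. P = [[1, 3], [2, 4], [5, 7], [6]].

So P = [[1, 3], [2, 4], [5, 7], [6]].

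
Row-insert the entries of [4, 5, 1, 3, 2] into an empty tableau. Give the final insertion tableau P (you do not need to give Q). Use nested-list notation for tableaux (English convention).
P = [[1, 2], [3, 5], [4]]

Insert 4: appended to row 1. P = [[4]].
Insert 5: appended to row 1. P = [[4, 5]].
Insert 1: 1 bumps 4 from row 1; 4 starts row 2. P = [[1, 5], [4]].
Insert 3: 3 bumps 5 from row 1; 5 appends to row 2. P = [[1, 3], [4, 5]].
Insert 2: 2 bumps 3 from row 1; 3 bumps 4 from row 2; 4 starts row 3. P = [[1, 2], [3, 5], [4]].

So P = [[1, 2], [3, 5], [4]].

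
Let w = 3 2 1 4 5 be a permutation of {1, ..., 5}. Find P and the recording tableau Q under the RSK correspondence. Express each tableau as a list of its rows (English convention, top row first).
P = [[1, 4, 5], [2], [3]], Q = [[1, 4, 5], [2], [3]]

Insert each entry of the permutation into P by Schensted row insertion, recording in Q the position of each new cell.

Insert 3: appended to row 1. P = [[3]].
Insert 2: 2 bumps 3 from row 1; 3 starts row 2. P = [[2], [3]].
Insert 1: 1 bumps 2 from row 1; 2 bumps 3 from row 2; 3 starts row 3. P = [[1], [2], [3]].
Insert 4: appended to row 1. P = [[1, 4], [2], [3]].
Insert 5: appended to row 1. P = [[1, 4, 5], [2], [3]].

So P = [[1, 4, 5], [2], [3]], Q = [[1, 4, 5], [2], [3]].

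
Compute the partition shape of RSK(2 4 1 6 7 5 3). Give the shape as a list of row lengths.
Row-insert each entry into an empty tableau.

After inserting 2: P = [[2]].
After inserting 4: P = [[2, 4]].
After inserting 1: P = [[1, 4], [2]].
After inserting 6: P = [[1, 4, 6], [2]].
After inserting 7: P = [[1, 4, 6, 7], [2]].
After inserting 5: P = [[1, 4, 5, 7], [2, 6]].
After inserting 3: P = [[1, 3, 5, 7], [2, 4], [6]].

The final insertion tableau P = [[1, 3, 5, 7], [2, 4], [6]] has shape [4, 2, 1].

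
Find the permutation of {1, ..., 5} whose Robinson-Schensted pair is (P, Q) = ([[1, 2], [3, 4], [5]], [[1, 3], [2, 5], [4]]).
Reverse RSK: for i = n, n-1, ..., 1, locate i in Q, remove the corresponding corner cell from P, and reverse-bump its entry up through P; the value ejected from row 1 is w(i).

So w = 5 3 4 1 2.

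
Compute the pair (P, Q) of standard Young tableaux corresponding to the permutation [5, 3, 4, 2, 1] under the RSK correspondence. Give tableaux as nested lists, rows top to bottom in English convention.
Insert each entry of the permutation into P by Schensted row insertion, recording in Q the position of each new cell.

Insert 5: appended to row 1. P = [[5]].
Insert 3: 3 bumps 5 from row 1; 5 starts row 2. P = [[3], [5]].
Insert 4: appended to row 1. P = [[3, 4], [5]].
Insert 2: 2 bumps 3 from row 1; 3 bumps 5 from row 2; 5 starts row 3. P = [[2, 4], [3], [5]].
Insert 1: 1 bumps 2 from row 1; 2 bumps 3 from row 2; 3 bumps 5 from row 3; 5 starts row 4. P = [[1, 4], [2], [3], [5]].

So P = [[1, 4], [2], [3], [5]], Q = [[1, 3], [2], [4], [5]].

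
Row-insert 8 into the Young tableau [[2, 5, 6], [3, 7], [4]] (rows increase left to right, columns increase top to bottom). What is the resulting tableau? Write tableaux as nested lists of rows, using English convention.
[[2, 5, 6, 8], [3, 7], [4]]

8 is larger than every entry of row 1, so it is appended to row 1. The new tableau is [[2, 5, 6, 8], [3, 7], [4]].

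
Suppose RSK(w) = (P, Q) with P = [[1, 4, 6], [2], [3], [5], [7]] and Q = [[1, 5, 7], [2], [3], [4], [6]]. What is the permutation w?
7 5 3 2 4 1 6

Reverse RSK: for i = n, n-1, ..., 1, locate i in Q, remove the corresponding corner cell from P, and reverse-bump its entry up through P; the value ejected from row 1 is w(i).

So w = 7 5 3 2 4 1 6.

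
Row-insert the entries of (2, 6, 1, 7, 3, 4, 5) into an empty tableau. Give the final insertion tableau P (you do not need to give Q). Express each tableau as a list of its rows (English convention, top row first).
P = [[1, 3, 4, 5], [2, 6, 7]]

Insert 2: appended to row 1. P = [[2]].
Insert 6: appended to row 1. P = [[2, 6]].
Insert 1: 1 bumps 2 from row 1; 2 starts row 2. P = [[1, 6], [2]].
Insert 7: appended to row 1. P = [[1, 6, 7], [2]].
Insert 3: 3 bumps 6 from row 1; 6 appends to row 2. P = [[1, 3, 7], [2, 6]].
Insert 4: 4 bumps 7 from row 1; 7 appends to row 2. P = [[1, 3, 4], [2, 6, 7]].
Insert 5: appended to row 1. P = [[1, 3, 4, 5], [2, 6, 7]].

So P = [[1, 3, 4, 5], [2, 6, 7]].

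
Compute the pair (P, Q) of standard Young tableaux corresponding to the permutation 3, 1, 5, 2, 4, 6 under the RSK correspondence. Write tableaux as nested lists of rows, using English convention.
Insert each entry of the permutation into P by Schensted row insertion, recording in Q the position of each new cell.

Insert 3: appended to row 1. P = [[3]], Q = [[1]].
Insert 1: 1 bumps 3 from row 1; 3 starts row 2. P = [[1], [3]], Q = [[1], [2]].
Insert 5: appended to row 1. P = [[1, 5], [3]], Q = [[1, 3], [2]].
Insert 2: 2 bumps 5 from row 1; 5 appends to row 2. P = [[1, 2], [3, 5]], Q = [[1, 3], [2, 4]].
Insert 4: appended to row 1. P = [[1, 2, 4], [3, 5]], Q = [[1, 3, 5], [2, 4]].
Insert 6: appended to row 1. P = [[1, 2, 4, 6], [3, 5]], Q = [[1, 3, 5, 6], [2, 4]].

So P = [[1, 2, 4, 6], [3, 5]], Q = [[1, 3, 5, 6], [2, 4]].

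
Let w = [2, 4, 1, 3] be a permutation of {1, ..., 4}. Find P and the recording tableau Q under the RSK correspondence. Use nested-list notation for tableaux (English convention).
Insert each entry of the permutation into P by Schensted row insertion, recording in Q the position of each new cell.

Insert 2: appended to row 1. P = [[2]], Q = [[1]].
Insert 4: appended to row 1. P = [[2, 4]], Q = [[1, 2]].
Insert 1: 1 bumps 2 from row 1; 2 starts row 2. P = [[1, 4], [2]], Q = [[1, 2], [3]].
Insert 3: 3 bumps 4 from row 1; 4 appends to row 2. P = [[1, 3], [2, 4]], Q = [[1, 2], [3, 4]].

So P = [[1, 3], [2, 4]], Q = [[1, 2], [3, 4]].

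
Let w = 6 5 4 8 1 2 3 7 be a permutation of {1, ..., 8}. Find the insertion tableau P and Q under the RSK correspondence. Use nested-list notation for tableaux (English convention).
Insert each entry of the permutation into P by Schensted row insertion, recording in Q the position of each new cell.

Insert 6: appended to row 1. P = [[6]].
Insert 5: 5 bumps 6 from row 1; 6 starts row 2. P = [[5], [6]].
Insert 4: 4 bumps 5 from row 1; 5 bumps 6 from row 2; 6 starts row 3. P = [[4], [5], [6]].
Insert 8: appended to row 1. P = [[4, 8], [5], [6]].
Insert 1: 1 bumps 4 from row 1; 4 bumps 5 from row 2; 5 bumps 6 from row 3; 6 starts row 4. P = [[1, 8], [4], [5], [6]].
Insert 2: 2 bumps 8 from row 1; 8 appends to row 2. P = [[1, 2], [4, 8], [5], [6]].
Insert 3: appended to row 1. P = [[1, 2, 3], [4, 8], [5], [6]].
Insert 7: appended to row 1. P = [[1, 2, 3, 7], [4, 8], [5], [6]].

So P = [[1, 2, 3, 7], [4, 8], [5], [6]], Q = [[1, 4, 7, 8], [2, 6], [3], [5]].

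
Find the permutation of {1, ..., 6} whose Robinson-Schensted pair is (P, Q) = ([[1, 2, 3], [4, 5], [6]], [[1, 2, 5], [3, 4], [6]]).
4 6 1 2 5 3

Reverse the RSK construction: for i from n down to 1, find the cell of Q containing i, remove the entry at that cell from P, and reverse-bump it up through P; the value ejected from row 1 is w(i).

Step i=6: Q has 6 at row 3, column 1; remove 6 from row 3 of P and reverse-bump: 6 enters row 2 and ejects 5; 5 enters row 1 and ejects 3. So w(6) = 3. P is now [[1, 2, 5], [4, 6]].
Step i=5: Q has 5 at row 1, column 3; remove that cell from P, ejecting 5. So w(5) = 5. P is now [[1, 2], [4, 6]].
Step i=4: Q has 4 at row 2, column 2; remove 6 from row 2 of P and reverse-bump: 6 enters row 1 and ejects 2. So w(4) = 2. P is now [[1, 6], [4]].
Step i=3: Q has 3 at row 2, column 1; remove 4 from row 2 of P and reverse-bump: 4 enters row 1 and ejects 1. So w(3) = 1. P is now [[4, 6]].
Step i=2: Q has 2 at row 1, column 2; remove that cell from P, ejecting 6. So w(2) = 6. P is now [[4]].
Step i=1: Q has 1 at row 1, column 1; remove that cell from P, ejecting 4. So w(1) = 4. P is now [].

So w = 4 6 1 2 5 3.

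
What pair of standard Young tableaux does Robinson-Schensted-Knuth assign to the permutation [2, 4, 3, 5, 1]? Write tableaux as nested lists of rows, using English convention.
P = [[1, 3, 5], [2], [4]], Q = [[1, 2, 4], [3], [5]]

Insert each entry of the permutation into P by Schensted row insertion, recording in Q the position of each new cell.

Insert 2: appended to row 1. P = [[2]].
Insert 4: appended to row 1. P = [[2, 4]].
Insert 3: 3 bumps 4 from row 1; 4 starts row 2. P = [[2, 3], [4]].
Insert 5: appended to row 1. P = [[2, 3, 5], [4]].
Insert 1: 1 bumps 2 from row 1; 2 bumps 4 from row 2; 4 starts row 3. P = [[1, 3, 5], [2], [4]].

So P = [[1, 3, 5], [2], [4]], Q = [[1, 2, 4], [3], [5]].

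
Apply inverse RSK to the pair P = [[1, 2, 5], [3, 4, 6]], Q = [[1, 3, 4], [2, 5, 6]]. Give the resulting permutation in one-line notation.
Reverse the RSK construction: for i from n down to 1, find the cell of Q containing i, remove the entry at that cell from P, and reverse-bump it up through P; the value ejected from row 1 is w(i).

Step i=6: Q has 6 at row 2, column 3; remove 6 from row 2 of P and reverse-bump: 6 enters row 1 and ejects 5. So w(6) = 5. P is now [[1, 2, 6], [3, 4]].
Step i=5: Q has 5 at row 2, column 2; remove 4 from row 2 of P and reverse-bump: 4 enters row 1 and ejects 2. So w(5) = 2. P is now [[1, 4, 6], [3]].
Step i=4: Q has 4 at row 1, column 3; remove that cell from P, ejecting 6. So w(4) = 6. P is now [[1, 4], [3]].
Step i=3: Q has 3 at row 1, column 2; remove that cell from P, ejecting 4. So w(3) = 4. P is now [[1], [3]].
Step i=2: Q has 2 at row 2, column 1; remove 3 from row 2 of P and reverse-bump: 3 enters row 1 and ejects 1. So w(2) = 1. P is now [[3]].
Step i=1: Q has 1 at row 1, column 1; remove that cell from P, ejecting 3. So w(1) = 3. P is now [].

So w = 3 1 4 6 2 5.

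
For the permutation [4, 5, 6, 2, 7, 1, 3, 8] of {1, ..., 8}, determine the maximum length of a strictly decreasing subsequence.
3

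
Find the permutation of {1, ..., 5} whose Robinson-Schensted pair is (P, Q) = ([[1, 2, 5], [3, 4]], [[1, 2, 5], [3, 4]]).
Reverse the RSK construction: for i from n down to 1, find the cell of Q containing i, remove the entry at that cell from P, and reverse-bump it up through P; the value ejected from row 1 is w(i).

Step i=5: Q has 5 at row 1, column 3; remove that cell from P, ejecting 5. So w(5) = 5. P is now [[1, 2], [3, 4]].
Step i=4: Q has 4 at row 2, column 2; remove 4 from row 2 of P and reverse-bump: 4 enters row 1 and ejects 2. So w(4) = 2. P is now [[1, 4], [3]].
Step i=3: Q has 3 at row 2, column 1; remove 3 from row 2 of P and reverse-bump: 3 enters row 1 and ejects 1. So w(3) = 1. P is now [[3, 4]].
Step i=2: Q has 2 at row 1, column 2; remove that cell from P, ejecting 4. So w(2) = 4. P is now [[3]].
Step i=1: Q has 1 at row 1, column 1; remove that cell from P, ejecting 3. So w(1) = 3. P is now [].

So w = 3 4 1 2 5.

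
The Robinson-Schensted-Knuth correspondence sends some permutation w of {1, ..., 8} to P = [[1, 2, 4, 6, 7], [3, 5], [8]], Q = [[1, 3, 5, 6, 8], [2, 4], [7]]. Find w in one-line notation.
3 1 8 2 5 6 4 7

Reverse the RSK construction: for i from n down to 1, find the cell of Q containing i, remove the entry at that cell from P, and reverse-bump it up through P; the value ejected from row 1 is w(i).

Step i=8: Q has 8 at row 1, column 5; remove that cell from P, ejecting 7. So w(8) = 7. P is now [[1, 2, 4, 6], [3, 5], [8]].
Step i=7: Q has 7 at row 3, column 1; remove 8 from row 3 of P and reverse-bump: 8 enters row 2 and ejects 5; 5 enters row 1 and ejects 4. So w(7) = 4. P is now [[1, 2, 5, 6], [3, 8]].
Step i=6: Q has 6 at row 1, column 4; remove that cell from P, ejecting 6. So w(6) = 6. P is now [[1, 2, 5], [3, 8]].
Step i=5: Q has 5 at row 1, column 3; remove that cell from P, ejecting 5. So w(5) = 5. P is now [[1, 2], [3, 8]].
Step i=4: Q has 4 at row 2, column 2; remove 8 from row 2 of P and reverse-bump: 8 enters row 1 and ejects 2. So w(4) = 2. P is now [[1, 8], [3]].
Step i=3: Q has 3 at row 1, column 2; remove that cell from P, ejecting 8. So w(3) = 8. P is now [[1], [3]].
Step i=2: Q has 2 at row 2, column 1; remove 3 from row 2 of P and reverse-bump: 3 enters row 1 and ejects 1. So w(2) = 1. P is now [[3]].
Step i=1: Q has 1 at row 1, column 1; remove that cell from P, ejecting 3. So w(1) = 3. P is now [].

So w = 3 1 8 2 5 6 4 7.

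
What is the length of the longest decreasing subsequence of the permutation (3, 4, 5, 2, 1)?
3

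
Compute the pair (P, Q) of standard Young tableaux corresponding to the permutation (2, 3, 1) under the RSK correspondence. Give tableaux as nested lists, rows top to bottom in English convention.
Insert each entry of the permutation into P by Schensted row insertion, recording in Q the position of each new cell.

Insert 2: appended to row 1. P = [[2]].
Insert 3: appended to row 1. P = [[2, 3]].
Insert 1: 1 bumps 2 from row 1; 2 starts row 2. P = [[1, 3], [2]].

So P = [[1, 3], [2]], Q = [[1, 2], [3]].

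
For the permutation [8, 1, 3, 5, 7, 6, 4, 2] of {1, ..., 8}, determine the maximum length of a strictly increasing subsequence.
4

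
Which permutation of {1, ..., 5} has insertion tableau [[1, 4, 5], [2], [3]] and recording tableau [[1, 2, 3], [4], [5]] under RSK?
Reverse RSK: for i = n, n-1, ..., 1, locate i in Q, remove the corresponding corner cell from P, and reverse-bump its entry up through P; the value ejected from row 1 is w(i).

So w = 3 4 5 2 1.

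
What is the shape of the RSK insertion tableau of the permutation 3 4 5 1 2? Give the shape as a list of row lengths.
[3, 2]

Row-insert each entry into an empty tableau.

After inserting 3: P = [[3]].
After inserting 4: P = [[3, 4]].
After inserting 5: P = [[3, 4, 5]].
After inserting 1: P = [[1, 4, 5], [3]].
After inserting 2: P = [[1, 2, 5], [3, 4]].

The final insertion tableau P = [[1, 2, 5], [3, 4]] has shape [3, 2].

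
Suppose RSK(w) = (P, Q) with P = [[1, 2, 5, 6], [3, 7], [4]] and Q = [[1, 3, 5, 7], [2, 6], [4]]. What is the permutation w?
4 1 3 2 7 5 6

Reverse the RSK construction: for i from n down to 1, find the cell of Q containing i, remove the entry at that cell from P, and reverse-bump it up through P; the value ejected from row 1 is w(i).

Step i=7: Q has 7 at row 1, column 4; remove that cell from P, ejecting 6. So w(7) = 6. P is now [[1, 2, 5], [3, 7], [4]].
Step i=6: Q has 6 at row 2, column 2; remove 7 from row 2 of P and reverse-bump: 7 enters row 1 and ejects 5. So w(6) = 5. P is now [[1, 2, 7], [3], [4]].
Step i=5: Q has 5 at row 1, column 3; remove that cell from P, ejecting 7. So w(5) = 7. P is now [[1, 2], [3], [4]].
Step i=4: Q has 4 at row 3, column 1; remove 4 from row 3 of P and reverse-bump: 4 enters row 2 and ejects 3; 3 enters row 1 and ejects 2. So w(4) = 2. P is now [[1, 3], [4]].
Step i=3: Q has 3 at row 1, column 2; remove that cell from P, ejecting 3. So w(3) = 3. P is now [[1], [4]].
Step i=2: Q has 2 at row 2, column 1; remove 4 from row 2 of P and reverse-bump: 4 enters row 1 and ejects 1. So w(2) = 1. P is now [[4]].
Step i=1: Q has 1 at row 1, column 1; remove that cell from P, ejecting 4. So w(1) = 4. P is now [].

So w = 4 1 3 2 7 5 6.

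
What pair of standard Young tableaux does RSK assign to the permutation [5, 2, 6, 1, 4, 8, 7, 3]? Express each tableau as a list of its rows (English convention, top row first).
Insert each entry of the permutation into P by Schensted row insertion, recording in Q the position of each new cell.

After inserting 5: P = [[5]].
After inserting 2: P = [[2], [5]].
After inserting 6: P = [[2, 6], [5]].
After inserting 1: P = [[1, 6], [2], [5]].
After inserting 4: P = [[1, 4], [2, 6], [5]].
After inserting 8: P = [[1, 4, 8], [2, 6], [5]].
After inserting 7: P = [[1, 4, 7], [2, 6, 8], [5]].
After inserting 3: P = [[1, 3, 7], [2, 4, 8], [5, 6]].

So P = [[1, 3, 7], [2, 4, 8], [5, 6]], Q = [[1, 3, 6], [2, 5, 7], [4, 8]].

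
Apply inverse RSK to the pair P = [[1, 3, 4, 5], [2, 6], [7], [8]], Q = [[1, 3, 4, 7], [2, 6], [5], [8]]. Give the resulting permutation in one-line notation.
8 2 3 7 1 4 6 5

Reverse RSK: for i = n, n-1, ..., 1, locate i in Q, remove the corresponding corner cell from P, and reverse-bump its entry up through P; the value ejected from row 1 is w(i).

So w = 8 2 3 7 1 4 6 5.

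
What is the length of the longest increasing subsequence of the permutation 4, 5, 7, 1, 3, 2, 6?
3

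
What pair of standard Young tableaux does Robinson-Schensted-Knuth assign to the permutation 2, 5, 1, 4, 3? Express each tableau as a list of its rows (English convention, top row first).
P = [[1, 3], [2, 4], [5]], Q = [[1, 2], [3, 4], [5]]

Insert each entry of the permutation into P by Schensted row insertion, recording in Q the position of each new cell.

Insert 2: appended to row 1. P = [[2]].
Insert 5: appended to row 1. P = [[2, 5]].
Insert 1: 1 bumps 2 from row 1; 2 starts row 2. P = [[1, 5], [2]].
Insert 4: 4 bumps 5 from row 1; 5 appends to row 2. P = [[1, 4], [2, 5]].
Insert 3: 3 bumps 4 from row 1; 4 bumps 5 from row 2; 5 starts row 3. P = [[1, 3], [2, 4], [5]].

So P = [[1, 3], [2, 4], [5]], Q = [[1, 2], [3, 4], [5]].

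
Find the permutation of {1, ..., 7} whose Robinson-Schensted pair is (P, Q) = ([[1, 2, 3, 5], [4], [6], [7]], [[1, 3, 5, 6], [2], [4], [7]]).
Reverse the RSK construction: for i from n down to 1, find the cell of Q containing i, remove the entry at that cell from P, and reverse-bump it up through P; the value ejected from row 1 is w(i).

Step i=7: Q has 7 at row 4, column 1; remove 7 from row 4 of P and reverse-bump: 7 enters row 3 and ejects 6; 6 enters row 2 and ejects 4; 4 enters row 1 and ejects 3. So w(7) = 3. P is now [[1, 2, 4, 5], [6], [7]].
Step i=6: Q has 6 at row 1, column 4; remove that cell from P, ejecting 5. So w(6) = 5. P is now [[1, 2, 4], [6], [7]].
Step i=5: Q has 5 at row 1, column 3; remove that cell from P, ejecting 4. So w(5) = 4. P is now [[1, 2], [6], [7]].
Step i=4: Q has 4 at row 3, column 1; remove 7 from row 3 of P and reverse-bump: 7 enters row 2 and ejects 6; 6 enters row 1 and ejects 2. So w(4) = 2. P is now [[1, 6], [7]].
Step i=3: Q has 3 at row 1, column 2; remove that cell from P, ejecting 6. So w(3) = 6. P is now [[1], [7]].
Step i=2: Q has 2 at row 2, column 1; remove 7 from row 2 of P and reverse-bump: 7 enters row 1 and ejects 1. So w(2) = 1. P is now [[7]].
Step i=1: Q has 1 at row 1, column 1; remove that cell from P, ejecting 7. So w(1) = 7. P is now [].

So w = 7 1 6 2 4 5 3.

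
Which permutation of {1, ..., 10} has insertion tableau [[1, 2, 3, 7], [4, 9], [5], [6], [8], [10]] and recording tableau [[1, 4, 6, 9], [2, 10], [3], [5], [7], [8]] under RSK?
Reverse RSK: for i = n, n-1, ..., 1, locate i in Q, remove the corresponding corner cell from P, and reverse-bump its entry up through P; the value ejected from row 1 is w(i).

So w = 10 8 1 6 2 5 4 3 9 7.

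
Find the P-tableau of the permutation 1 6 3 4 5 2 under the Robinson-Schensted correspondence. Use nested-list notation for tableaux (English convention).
Insert 1: appended to row 1. P = [[1]].
Insert 6: appended to row 1. P = [[1, 6]].
Insert 3: 3 bumps 6 from row 1; 6 starts row 2. P = [[1, 3], [6]].
Insert 4: appended to row 1. P = [[1, 3, 4], [6]].
Insert 5: appended to row 1. P = [[1, 3, 4, 5], [6]].
Insert 2: 2 bumps 3 from row 1; 3 bumps 6 from row 2; 6 starts row 3. P = [[1, 2, 4, 5], [3], [6]].

So P = [[1, 2, 4, 5], [3], [6]].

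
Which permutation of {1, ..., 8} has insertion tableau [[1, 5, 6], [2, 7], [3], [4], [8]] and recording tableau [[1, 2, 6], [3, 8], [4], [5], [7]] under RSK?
4 8 5 3 2 7 1 6

Reverse the RSK construction: for i from n down to 1, find the cell of Q containing i, remove the entry at that cell from P, and reverse-bump it up through P; the value ejected from row 1 is w(i).

Step i=8: Q has 8 at row 2, column 2; remove 7 from row 2 of P and reverse-bump: 7 enters row 1 and ejects 6. So w(8) = 6. P is now [[1, 5, 7], [2], [3], [4], [8]].
Step i=7: Q has 7 at row 5, column 1; remove 8 from row 5 of P and reverse-bump: 8 enters row 4 and ejects 4; 4 enters row 3 and ejects 3; 3 enters row 2 and ejects 2; 2 enters row 1 and ejects 1. So w(7) = 1. P is now [[2, 5, 7], [3], [4], [8]].
Step i=6: Q has 6 at row 1, column 3; remove that cell from P, ejecting 7. So w(6) = 7. P is now [[2, 5], [3], [4], [8]].
Step i=5: Q has 5 at row 4, column 1; remove 8 from row 4 of P and reverse-bump: 8 enters row 3 and ejects 4; 4 enters row 2 and ejects 3; 3 enters row 1 and ejects 2. So w(5) = 2. P is now [[3, 5], [4], [8]].
Step i=4: Q has 4 at row 3, column 1; remove 8 from row 3 of P and reverse-bump: 8 enters row 2 and ejects 4; 4 enters row 1 and ejects 3. So w(4) = 3. P is now [[4, 5], [8]].
Step i=3: Q has 3 at row 2, column 1; remove 8 from row 2 of P and reverse-bump: 8 enters row 1 and ejects 5. So w(3) = 5. P is now [[4, 8]].
Step i=2: Q has 2 at row 1, column 2; remove that cell from P, ejecting 8. So w(2) = 8. P is now [[4]].
Step i=1: Q has 1 at row 1, column 1; remove that cell from P, ejecting 4. So w(1) = 4. P is now [].

So w = 4 8 5 3 2 7 1 6.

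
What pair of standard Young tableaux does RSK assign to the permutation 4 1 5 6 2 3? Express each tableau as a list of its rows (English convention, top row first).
P = [[1, 2, 3], [4, 5, 6]], Q = [[1, 3, 4], [2, 5, 6]]

Insert each entry of the permutation into P by Schensted row insertion, recording in Q the position of each new cell.

After inserting 4: P = [[4]].
After inserting 1: P = [[1], [4]].
After inserting 5: P = [[1, 5], [4]].
After inserting 6: P = [[1, 5, 6], [4]].
After inserting 2: P = [[1, 2, 6], [4, 5]].
After inserting 3: P = [[1, 2, 3], [4, 5, 6]].

So P = [[1, 2, 3], [4, 5, 6]], Q = [[1, 3, 4], [2, 5, 6]].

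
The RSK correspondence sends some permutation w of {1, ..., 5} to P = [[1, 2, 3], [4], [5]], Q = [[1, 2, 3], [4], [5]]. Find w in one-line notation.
1 2 5 4 3

Reverse the RSK construction: for i from n down to 1, find the cell of Q containing i, remove the entry at that cell from P, and reverse-bump it up through P; the value ejected from row 1 is w(i).

Step i=5: Q has 5 at row 3, column 1; remove 5 from row 3 of P and reverse-bump: 5 enters row 2 and ejects 4; 4 enters row 1 and ejects 3. So w(5) = 3. P is now [[1, 2, 4], [5]].
Step i=4: Q has 4 at row 2, column 1; remove 5 from row 2 of P and reverse-bump: 5 enters row 1 and ejects 4. So w(4) = 4. P is now [[1, 2, 5]].
Step i=3: Q has 3 at row 1, column 3; remove that cell from P, ejecting 5. So w(3) = 5. P is now [[1, 2]].
Step i=2: Q has 2 at row 1, column 2; remove that cell from P, ejecting 2. So w(2) = 2. P is now [[1]].
Step i=1: Q has 1 at row 1, column 1; remove that cell from P, ejecting 1. So w(1) = 1. P is now [].

So w = 1 2 5 4 3.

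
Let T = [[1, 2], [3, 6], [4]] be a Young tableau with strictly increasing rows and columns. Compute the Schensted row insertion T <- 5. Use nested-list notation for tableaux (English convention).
5 is larger than every entry of row 1, so it is appended to row 1. The new tableau is [[1, 2, 5], [3, 6], [4]].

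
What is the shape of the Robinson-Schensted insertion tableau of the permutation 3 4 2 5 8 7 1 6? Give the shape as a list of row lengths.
[4, 2, 2]

Row-insert each entry into an empty tableau.

After inserting 3: P = [[3]].
After inserting 4: P = [[3, 4]].
After inserting 2: P = [[2, 4], [3]].
After inserting 5: P = [[2, 4, 5], [3]].
After inserting 8: P = [[2, 4, 5, 8], [3]].
After inserting 7: P = [[2, 4, 5, 7], [3, 8]].
After inserting 1: P = [[1, 4, 5, 7], [2, 8], [3]].
After inserting 6: P = [[1, 4, 5, 6], [2, 7], [3, 8]].

The final insertion tableau P = [[1, 4, 5, 6], [2, 7], [3, 8]] has shape [4, 2, 2].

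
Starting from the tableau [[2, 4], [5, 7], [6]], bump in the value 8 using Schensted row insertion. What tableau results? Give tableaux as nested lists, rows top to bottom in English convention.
[[2, 4, 8], [5, 7], [6]]

8 is larger than every entry of row 1, so it is appended to row 1. The new tableau is [[2, 4, 8], [5, 7], [6]].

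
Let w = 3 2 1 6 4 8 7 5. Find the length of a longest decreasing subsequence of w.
3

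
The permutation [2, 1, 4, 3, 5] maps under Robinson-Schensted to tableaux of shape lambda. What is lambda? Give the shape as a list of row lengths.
Row-insert each entry into an empty tableau.

After inserting 2: P = [[2]].
After inserting 1: P = [[1], [2]].
After inserting 4: P = [[1, 4], [2]].
After inserting 3: P = [[1, 3], [2, 4]].
After inserting 5: P = [[1, 3, 5], [2, 4]].

The final insertion tableau P = [[1, 3, 5], [2, 4]] has shape [3, 2].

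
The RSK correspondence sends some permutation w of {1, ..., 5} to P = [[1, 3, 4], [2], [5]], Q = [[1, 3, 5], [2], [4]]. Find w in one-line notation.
5 2 3 1 4

Reverse the RSK construction: for i from n down to 1, find the cell of Q containing i, remove the entry at that cell from P, and reverse-bump it up through P; the value ejected from row 1 is w(i).

Step i=5: Q has 5 at row 1, column 3; remove that cell from P, ejecting 4. So w(5) = 4. P is now [[1, 3], [2], [5]].
Step i=4: Q has 4 at row 3, column 1; remove 5 from row 3 of P and reverse-bump: 5 enters row 2 and ejects 2; 2 enters row 1 and ejects 1. So w(4) = 1. P is now [[2, 3], [5]].
Step i=3: Q has 3 at row 1, column 2; remove that cell from P, ejecting 3. So w(3) = 3. P is now [[2], [5]].
Step i=2: Q has 2 at row 2, column 1; remove 5 from row 2 of P and reverse-bump: 5 enters row 1 and ejects 2. So w(2) = 2. P is now [[5]].
Step i=1: Q has 1 at row 1, column 1; remove that cell from P, ejecting 5. So w(1) = 5. P is now [].

So w = 5 2 3 1 4.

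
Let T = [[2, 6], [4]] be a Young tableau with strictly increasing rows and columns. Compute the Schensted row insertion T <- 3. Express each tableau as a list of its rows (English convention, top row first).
[[2, 3], [4, 6]]

In row 1, 3 replaces 6 (the leftmost entry greater than 3); 6 is bumped to row 2. 6 is appended to row 2. The new tableau is [[2, 3], [4, 6]].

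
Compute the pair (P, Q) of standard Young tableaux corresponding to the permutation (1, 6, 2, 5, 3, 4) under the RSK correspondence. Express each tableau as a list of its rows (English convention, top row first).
P = [[1, 2, 3, 4], [5], [6]], Q = [[1, 2, 4, 6], [3], [5]]

Insert each entry of the permutation into P by Schensted row insertion, recording in Q the position of each new cell.

Insert 1: appended to row 1. P = [[1]].
Insert 6: appended to row 1. P = [[1, 6]].
Insert 2: 2 bumps 6 from row 1; 6 starts row 2. P = [[1, 2], [6]].
Insert 5: appended to row 1. P = [[1, 2, 5], [6]].
Insert 3: 3 bumps 5 from row 1; 5 bumps 6 from row 2; 6 starts row 3. P = [[1, 2, 3], [5], [6]].
Insert 4: appended to row 1. P = [[1, 2, 3, 4], [5], [6]].

So P = [[1, 2, 3, 4], [5], [6]], Q = [[1, 2, 4, 6], [3], [5]].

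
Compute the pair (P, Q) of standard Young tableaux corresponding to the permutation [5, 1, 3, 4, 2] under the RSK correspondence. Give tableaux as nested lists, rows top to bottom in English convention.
Insert each entry of the permutation into P by Schensted row insertion, recording in Q the position of each new cell.

Insert 5: appended to row 1. P = [[5]], Q = [[1]].
Insert 1: 1 bumps 5 from row 1; 5 starts row 2. P = [[1], [5]], Q = [[1], [2]].
Insert 3: appended to row 1. P = [[1, 3], [5]], Q = [[1, 3], [2]].
Insert 4: appended to row 1. P = [[1, 3, 4], [5]], Q = [[1, 3, 4], [2]].
Insert 2: 2 bumps 3 from row 1; 3 bumps 5 from row 2; 5 starts row 3. P = [[1, 2, 4], [3], [5]], Q = [[1, 3, 4], [2], [5]].

So P = [[1, 2, 4], [3], [5]], Q = [[1, 3, 4], [2], [5]].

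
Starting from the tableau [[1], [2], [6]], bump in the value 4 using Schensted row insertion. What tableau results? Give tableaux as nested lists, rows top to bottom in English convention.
[[1, 4], [2], [6]]

4 is larger than every entry of row 1, so it is appended to row 1. The new tableau is [[1, 4], [2], [6]].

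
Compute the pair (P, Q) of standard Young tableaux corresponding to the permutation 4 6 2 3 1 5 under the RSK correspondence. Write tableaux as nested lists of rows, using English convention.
P = [[1, 3, 5], [2, 6], [4]], Q = [[1, 2, 6], [3, 4], [5]]

Insert each entry of the permutation into P by Schensted row insertion, recording in Q the position of each new cell.

After inserting 4: P = [[4]].
After inserting 6: P = [[4, 6]].
After inserting 2: P = [[2, 6], [4]].
After inserting 3: P = [[2, 3], [4, 6]].
After inserting 1: P = [[1, 3], [2, 6], [4]].
After inserting 5: P = [[1, 3, 5], [2, 6], [4]].

So P = [[1, 3, 5], [2, 6], [4]], Q = [[1, 2, 6], [3, 4], [5]].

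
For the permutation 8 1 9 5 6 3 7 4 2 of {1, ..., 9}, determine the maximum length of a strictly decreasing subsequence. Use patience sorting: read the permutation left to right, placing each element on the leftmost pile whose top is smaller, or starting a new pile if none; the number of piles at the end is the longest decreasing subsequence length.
4

8: new pile. tops = [8]
1: new pile. tops = [8, 1]
9: onto pile 1 (replacing 8). tops = [9, 1]
5: onto pile 2 (replacing 1). tops = [9, 5]
6: onto pile 2 (replacing 5). tops = [9, 6]
3: new pile. tops = [9, 6, 3]
7: onto pile 2 (replacing 6). tops = [9, 7, 3]
4: onto pile 3 (replacing 3). tops = [9, 7, 4]
2: new pile. tops = [9, 7, 4, 2]

4 piles, so the longest decreasing subsequence has length 4.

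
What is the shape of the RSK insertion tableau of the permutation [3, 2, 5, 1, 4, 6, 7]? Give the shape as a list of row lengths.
[4, 2, 1]

Row-insert each entry into an empty tableau.

After inserting 3: P = [[3]].
After inserting 2: P = [[2], [3]].
After inserting 5: P = [[2, 5], [3]].
After inserting 1: P = [[1, 5], [2], [3]].
After inserting 4: P = [[1, 4], [2, 5], [3]].
After inserting 6: P = [[1, 4, 6], [2, 5], [3]].
After inserting 7: P = [[1, 4, 6, 7], [2, 5], [3]].

The final insertion tableau P = [[1, 4, 6, 7], [2, 5], [3]] has shape [4, 2, 1].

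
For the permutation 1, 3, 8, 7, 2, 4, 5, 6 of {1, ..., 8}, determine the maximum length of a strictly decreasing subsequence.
3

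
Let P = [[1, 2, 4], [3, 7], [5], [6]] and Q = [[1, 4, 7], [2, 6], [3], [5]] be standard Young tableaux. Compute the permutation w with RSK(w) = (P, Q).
Reverse the RSK construction: for i from n down to 1, find the cell of Q containing i, remove the entry at that cell from P, and reverse-bump it up through P; the value ejected from row 1 is w(i).

Step i=7: Q has 7 at row 1, column 3; remove that cell from P, ejecting 4. So w(7) = 4. P is now [[1, 2], [3, 7], [5], [6]].
Step i=6: Q has 6 at row 2, column 2; remove 7 from row 2 of P and reverse-bump: 7 enters row 1 and ejects 2. So w(6) = 2. P is now [[1, 7], [3], [5], [6]].
Step i=5: Q has 5 at row 4, column 1; remove 6 from row 4 of P and reverse-bump: 6 enters row 3 and ejects 5; 5 enters row 2 and ejects 3; 3 enters row 1 and ejects 1. So w(5) = 1. P is now [[3, 7], [5], [6]].
Step i=4: Q has 4 at row 1, column 2; remove that cell from P, ejecting 7. So w(4) = 7. P is now [[3], [5], [6]].
Step i=3: Q has 3 at row 3, column 1; remove 6 from row 3 of P and reverse-bump: 6 enters row 2 and ejects 5; 5 enters row 1 and ejects 3. So w(3) = 3. P is now [[5], [6]].
Step i=2: Q has 2 at row 2, column 1; remove 6 from row 2 of P and reverse-bump: 6 enters row 1 and ejects 5. So w(2) = 5. P is now [[6]].
Step i=1: Q has 1 at row 1, column 1; remove that cell from P, ejecting 6. So w(1) = 6. P is now [].

So w = 6 5 3 7 1 2 4.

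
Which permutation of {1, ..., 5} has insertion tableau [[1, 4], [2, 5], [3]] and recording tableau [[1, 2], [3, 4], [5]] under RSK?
Reverse the RSK construction: for i from n down to 1, find the cell of Q containing i, remove the entry at that cell from P, and reverse-bump it up through P; the value ejected from row 1 is w(i).

Step i=5: Q has 5 at row 3, column 1; remove 3 from row 3 of P and reverse-bump: 3 enters row 2 and ejects 2; 2 enters row 1 and ejects 1. So w(5) = 1. P is now [[2, 4], [3, 5]].
Step i=4: Q has 4 at row 2, column 2; remove 5 from row 2 of P and reverse-bump: 5 enters row 1 and ejects 4. So w(4) = 4. P is now [[2, 5], [3]].
Step i=3: Q has 3 at row 2, column 1; remove 3 from row 2 of P and reverse-bump: 3 enters row 1 and ejects 2. So w(3) = 2. P is now [[3, 5]].
Step i=2: Q has 2 at row 1, column 2; remove that cell from P, ejecting 5. So w(2) = 5. P is now [[3]].
Step i=1: Q has 1 at row 1, column 1; remove that cell from P, ejecting 3. So w(1) = 3. P is now [].

So w = 3 5 2 4 1.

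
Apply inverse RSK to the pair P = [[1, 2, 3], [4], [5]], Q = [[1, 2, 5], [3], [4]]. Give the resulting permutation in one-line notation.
1 5 4 2 3

Reverse the RSK construction: for i from n down to 1, find the cell of Q containing i, remove the entry at that cell from P, and reverse-bump it up through P; the value ejected from row 1 is w(i).

Step i=5: Q has 5 at row 1, column 3; remove that cell from P, ejecting 3. So w(5) = 3. P is now [[1, 2], [4], [5]].
Step i=4: Q has 4 at row 3, column 1; remove 5 from row 3 of P and reverse-bump: 5 enters row 2 and ejects 4; 4 enters row 1 and ejects 2. So w(4) = 2. P is now [[1, 4], [5]].
Step i=3: Q has 3 at row 2, column 1; remove 5 from row 2 of P and reverse-bump: 5 enters row 1 and ejects 4. So w(3) = 4. P is now [[1, 5]].
Step i=2: Q has 2 at row 1, column 2; remove that cell from P, ejecting 5. So w(2) = 5. P is now [[1]].
Step i=1: Q has 1 at row 1, column 1; remove that cell from P, ejecting 1. So w(1) = 1. P is now [].

So w = 1 5 4 2 3.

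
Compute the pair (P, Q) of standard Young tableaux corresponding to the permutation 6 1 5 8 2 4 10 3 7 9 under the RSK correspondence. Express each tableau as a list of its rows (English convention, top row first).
Insert each entry of the permutation into P by Schensted row insertion, recording in Q the position of each new cell.

Insert 6: appended to row 1. P = [[6]], Q = [[1]].
Insert 1: 1 bumps 6 from row 1; 6 starts row 2. P = [[1], [6]], Q = [[1], [2]].
Insert 5: appended to row 1. P = [[1, 5], [6]], Q = [[1, 3], [2]].
Insert 8: appended to row 1. P = [[1, 5, 8], [6]], Q = [[1, 3, 4], [2]].
Insert 2: 2 bumps 5 from row 1; 5 bumps 6 from row 2; 6 starts row 3. P = [[1, 2, 8], [5], [6]], Q = [[1, 3, 4], [2], [5]].
Insert 4: 4 bumps 8 from row 1; 8 appends to row 2. P = [[1, 2, 4], [5, 8], [6]], Q = [[1, 3, 4], [2, 6], [5]].
Insert 10: appended to row 1. P = [[1, 2, 4, 10], [5, 8], [6]], Q = [[1, 3, 4, 7], [2, 6], [5]].
Insert 3: 3 bumps 4 from row 1; 4 bumps 5 from row 2; 5 bumps 6 from row 3; 6 starts row 4. P = [[1, 2, 3, 10], [4, 8], [5], [6]], Q = [[1, 3, 4, 7], [2, 6], [5], [8]].
Insert 7: 7 bumps 10 from row 1; 10 appends to row 2. P = [[1, 2, 3, 7], [4, 8, 10], [5], [6]], Q = [[1, 3, 4, 7], [2, 6, 9], [5], [8]].
Insert 9: appended to row 1. P = [[1, 2, 3, 7, 9], [4, 8, 10], [5], [6]], Q = [[1, 3, 4, 7, 10], [2, 6, 9], [5], [8]].

So P = [[1, 2, 3, 7, 9], [4, 8, 10], [5], [6]], Q = [[1, 3, 4, 7, 10], [2, 6, 9], [5], [8]].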